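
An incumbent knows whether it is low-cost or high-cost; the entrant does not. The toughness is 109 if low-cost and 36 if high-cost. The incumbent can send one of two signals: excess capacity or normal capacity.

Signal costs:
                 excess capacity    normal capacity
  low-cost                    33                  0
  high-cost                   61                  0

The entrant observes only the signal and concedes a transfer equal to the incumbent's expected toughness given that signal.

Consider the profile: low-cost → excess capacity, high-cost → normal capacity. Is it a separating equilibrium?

No

Under separation the entrant infers type exactly: excess capacity → low-cost (pays 109), normal capacity → high-cost (pays 36).
Low-cost: excess capacity gives 109 − 33 = 76; normal capacity gives 36 − 0 = 36. No deviation. ✓
High-cost: normal capacity gives 36 − 0 = 36; excess capacity gives 109 − 61 = 48. Would deviate. ✗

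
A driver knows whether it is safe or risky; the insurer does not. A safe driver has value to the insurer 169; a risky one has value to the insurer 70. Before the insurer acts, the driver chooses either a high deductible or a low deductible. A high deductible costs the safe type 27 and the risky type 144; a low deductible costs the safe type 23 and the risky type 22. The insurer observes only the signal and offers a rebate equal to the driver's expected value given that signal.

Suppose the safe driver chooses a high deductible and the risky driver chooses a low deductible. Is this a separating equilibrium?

Yes

Under separation the insurer infers type exactly: high deductible → safe (pays 169), low deductible → risky (pays 70).
Safe: high deductible gives 169 − 27 = 142; low deductible gives 70 − 23 = 47. No deviation. ✓
Risky: low deductible gives 70 − 22 = 48; high deductible gives 169 − 144 = 25. No deviation. ✓
Neither type gains from mimicking the other.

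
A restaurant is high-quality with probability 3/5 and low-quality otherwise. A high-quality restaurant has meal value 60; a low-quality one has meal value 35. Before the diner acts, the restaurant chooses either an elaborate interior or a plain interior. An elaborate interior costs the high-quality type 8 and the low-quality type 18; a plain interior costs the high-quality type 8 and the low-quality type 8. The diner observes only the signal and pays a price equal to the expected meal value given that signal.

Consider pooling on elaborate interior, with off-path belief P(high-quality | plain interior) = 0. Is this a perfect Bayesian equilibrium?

Yes

On the equilibrium path (elaborate interior) the diner holds the prior 3/5 and pays 3/5·60 + 2/5·35 = 50. Off-path (plain interior) belief 0 gives 0·60 + 1·35 = 35.
High-quality: elaborate interior gives 50 − 8 = 42; plain interior gives 35 − 8 = 27. Stays. ✓
Low-quality: elaborate interior gives 50 − 18 = 32; plain interior gives 35 − 8 = 27. Stays. ✓
Beliefs are Bayes-consistent on-path and both types best-respond.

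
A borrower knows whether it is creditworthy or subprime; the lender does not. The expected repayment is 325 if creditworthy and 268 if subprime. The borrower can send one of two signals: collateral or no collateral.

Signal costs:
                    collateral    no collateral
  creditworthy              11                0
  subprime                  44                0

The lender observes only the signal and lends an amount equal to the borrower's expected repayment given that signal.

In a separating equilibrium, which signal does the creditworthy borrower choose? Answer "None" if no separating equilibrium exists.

Try creditworthy → collateral, subprime → no collateral:
  If types separate, collateral earns payment 325 and no collateral earns 268.
  Creditworthy: collateral gives 325 − 11 = 314; no collateral gives 268 − 0 = 268. No deviation. ✓
  Subprime: no collateral gives 268 − 0 = 268; collateral gives 325 − 44 = 281. Would deviate. ✗
Try creditworthy → no collateral, subprime → collateral:
  If types separate, no collateral earns payment 325 and collateral earns 268.
  Creditworthy: no collateral gives 325 − 0 = 325; collateral gives 268 − 11 = 257. No deviation. ✓
  Subprime: collateral gives 268 − 44 = 224; no collateral gives 325 − 0 = 325. Would deviate. ✗
Neither assignment is incentive-compatible.

None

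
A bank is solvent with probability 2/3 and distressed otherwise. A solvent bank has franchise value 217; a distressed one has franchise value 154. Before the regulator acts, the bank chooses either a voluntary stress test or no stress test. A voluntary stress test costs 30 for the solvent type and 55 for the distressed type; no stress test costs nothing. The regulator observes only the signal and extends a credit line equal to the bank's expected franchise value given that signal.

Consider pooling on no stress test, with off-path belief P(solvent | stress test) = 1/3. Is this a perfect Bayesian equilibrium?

Yes

At the pooled signal (no stress test) the regulator holds the prior 2/3 and pays 2/3·217 + 1/3·154 = 196. Off-path (stress test) belief 1/3 gives 1/3·217 + 2/3·154 = 175.
Solvent: no stress test gives 196 − 0 = 196; stress test gives 175 − 30 = 145. Stays. ✓
Distressed: no stress test gives 196 − 0 = 196; stress test gives 175 − 55 = 120. Stays. ✓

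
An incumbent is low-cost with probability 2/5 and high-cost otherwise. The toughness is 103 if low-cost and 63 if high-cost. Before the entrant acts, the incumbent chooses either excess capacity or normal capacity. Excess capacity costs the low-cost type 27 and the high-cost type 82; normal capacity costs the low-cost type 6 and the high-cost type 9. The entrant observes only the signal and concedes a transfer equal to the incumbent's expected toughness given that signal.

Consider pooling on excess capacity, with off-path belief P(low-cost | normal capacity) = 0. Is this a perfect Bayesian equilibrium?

No

At the pooled signal (excess capacity) the entrant holds the prior 2/5 and pays 2/5·103 + 3/5·63 = 79. Off-path (normal capacity) belief 0 gives 0·103 + 1·63 = 63.
Low-cost: excess capacity gives 79 − 27 = 52; normal capacity gives 63 − 6 = 57. Deviates. ✗
High-cost: excess capacity gives 79 − 82 = -3; normal capacity gives 63 − 9 = 54. Deviates. ✗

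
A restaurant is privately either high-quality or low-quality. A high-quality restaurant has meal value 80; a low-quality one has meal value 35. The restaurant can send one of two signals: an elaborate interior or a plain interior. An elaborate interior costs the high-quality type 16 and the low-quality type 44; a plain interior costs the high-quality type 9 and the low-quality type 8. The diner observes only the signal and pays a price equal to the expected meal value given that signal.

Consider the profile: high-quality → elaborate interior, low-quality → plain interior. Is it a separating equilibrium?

If types separate, elaborate interior earns payment 80 and plain interior earns 35.
High-quality: elaborate interior gives 80 − 16 = 64; plain interior gives 35 − 9 = 26. No deviation. ✓
Low-quality: plain interior gives 35 − 8 = 27; elaborate interior gives 80 − 44 = 36. Would deviate. ✗

No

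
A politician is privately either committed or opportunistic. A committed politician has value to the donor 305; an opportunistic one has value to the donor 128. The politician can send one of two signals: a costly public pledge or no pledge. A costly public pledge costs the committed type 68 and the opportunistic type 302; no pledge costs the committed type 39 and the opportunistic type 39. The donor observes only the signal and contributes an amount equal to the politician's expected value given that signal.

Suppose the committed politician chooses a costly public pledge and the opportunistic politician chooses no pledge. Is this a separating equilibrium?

Under separation the donor infers type exactly: pledge → committed (pays 305), no pledge → opportunistic (pays 128).
Committed: pledge gives 305 − 68 = 237; no pledge gives 128 − 39 = 89. No deviation. ✓
Opportunistic: no pledge gives 128 − 39 = 89; pledge gives 305 − 302 = 3. No deviation. ✓
Both incentive constraints hold.

Yes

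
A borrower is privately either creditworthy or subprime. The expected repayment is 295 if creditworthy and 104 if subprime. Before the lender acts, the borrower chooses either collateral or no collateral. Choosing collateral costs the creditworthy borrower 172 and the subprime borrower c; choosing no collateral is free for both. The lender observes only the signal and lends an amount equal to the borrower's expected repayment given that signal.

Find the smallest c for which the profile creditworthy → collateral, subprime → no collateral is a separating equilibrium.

191

Under separation: collateral → creditworthy (pays 295); no collateral → subprime (pays 104).
Creditworthy: 295 − 172 = 123 ≥ 104 − 0 = 104. Holds regardless of c. ✓
Subprime: 104 − 0 ≥ 295 − c, so c ≥ 295 − 104 = 191.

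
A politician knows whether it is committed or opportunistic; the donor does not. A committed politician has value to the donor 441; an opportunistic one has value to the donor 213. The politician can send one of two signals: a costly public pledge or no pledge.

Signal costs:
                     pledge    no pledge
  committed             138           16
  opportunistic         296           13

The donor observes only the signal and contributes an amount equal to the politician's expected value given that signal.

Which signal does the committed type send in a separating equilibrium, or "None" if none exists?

pledge

Try committed → pledge, opportunistic → no pledge:
  If types separate, pledge earns payment 441 and no pledge earns 213.
  Committed: pledge gives 441 − 138 = 303; no pledge gives 213 − 16 = 197. No deviation. ✓
  Opportunistic: no pledge gives 213 − 13 = 200; pledge gives 441 − 296 = 145. No deviation. ✓
Both hold — the committed type sends pledge.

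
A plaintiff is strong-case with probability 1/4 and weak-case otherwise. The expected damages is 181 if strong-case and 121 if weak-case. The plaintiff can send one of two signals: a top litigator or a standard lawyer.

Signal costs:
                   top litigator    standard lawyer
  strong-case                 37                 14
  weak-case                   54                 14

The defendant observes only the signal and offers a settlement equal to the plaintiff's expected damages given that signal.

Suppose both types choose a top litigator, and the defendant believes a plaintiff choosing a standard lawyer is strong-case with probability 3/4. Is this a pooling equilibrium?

No

On the equilibrium path (top litigator) the defendant holds the prior 1/4 and pays 1/4·181 + 3/4·121 = 136. Off-path (standard lawyer) belief 3/4 gives 3/4·181 + 1/4·121 = 166.
Strong-case: top litigator gives 136 − 37 = 99; standard lawyer gives 166 − 14 = 152. Deviates. ✗
Weak-case: top litigator gives 136 − 54 = 82; standard lawyer gives 166 − 14 = 152. Deviates. ✗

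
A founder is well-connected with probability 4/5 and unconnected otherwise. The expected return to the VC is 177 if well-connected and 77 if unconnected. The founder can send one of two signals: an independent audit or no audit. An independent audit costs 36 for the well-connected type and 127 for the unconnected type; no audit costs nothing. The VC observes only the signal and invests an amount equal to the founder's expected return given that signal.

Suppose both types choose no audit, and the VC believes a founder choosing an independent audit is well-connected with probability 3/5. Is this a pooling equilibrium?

Yes

On the equilibrium path (no audit) the VC holds the prior 4/5 and pays 4/5·177 + 1/5·77 = 157. Off-path (audit) belief 3/5 gives 3/5·177 + 2/5·77 = 137.
Well-connected: no audit gives 157 − 0 = 157; audit gives 137 − 36 = 101. Stays. ✓
Unconnected: no audit gives 157 − 0 = 157; audit gives 137 − 127 = 10. Stays. ✓
Beliefs are Bayes-consistent on-path and both types best-respond.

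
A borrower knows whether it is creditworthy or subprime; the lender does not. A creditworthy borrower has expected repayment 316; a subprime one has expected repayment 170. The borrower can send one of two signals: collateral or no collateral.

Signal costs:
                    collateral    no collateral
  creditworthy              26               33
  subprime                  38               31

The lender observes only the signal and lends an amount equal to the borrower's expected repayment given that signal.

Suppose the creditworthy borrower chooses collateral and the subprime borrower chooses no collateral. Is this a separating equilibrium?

No

Under separation the lender infers type exactly: collateral → creditworthy (pays 316), no collateral → subprime (pays 170).
Creditworthy: collateral gives 316 − 26 = 290; no collateral gives 170 − 33 = 137. No deviation. ✓
Subprime: no collateral gives 170 − 31 = 139; collateral gives 316 − 38 = 278. Would deviate. ✗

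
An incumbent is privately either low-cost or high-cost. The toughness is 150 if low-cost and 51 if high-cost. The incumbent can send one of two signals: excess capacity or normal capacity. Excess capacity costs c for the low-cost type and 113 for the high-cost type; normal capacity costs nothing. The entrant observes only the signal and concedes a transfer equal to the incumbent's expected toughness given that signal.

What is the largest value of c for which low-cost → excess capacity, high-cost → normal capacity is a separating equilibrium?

99

Under separation: excess capacity → low-cost (pays 150); normal capacity → high-cost (pays 51).
High-cost: 51 − 0 = 51 ≥ 150 − 113 = 37. Holds regardless of c. ✓
Low-cost: 150 − c ≥ 51 − 0, so c ≤ 150 − 51 = 99.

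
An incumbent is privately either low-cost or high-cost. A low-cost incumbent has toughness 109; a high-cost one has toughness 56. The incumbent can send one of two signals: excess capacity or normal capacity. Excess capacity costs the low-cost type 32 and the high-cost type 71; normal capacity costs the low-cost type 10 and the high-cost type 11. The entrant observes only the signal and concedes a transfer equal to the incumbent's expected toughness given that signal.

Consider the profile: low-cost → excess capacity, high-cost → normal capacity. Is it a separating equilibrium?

If types separate, excess capacity earns payment 109 and normal capacity earns 56.
Low-cost: excess capacity gives 109 − 32 = 77; normal capacity gives 56 − 10 = 46. No deviation. ✓
High-cost: normal capacity gives 56 − 11 = 45; excess capacity gives 109 − 71 = 38. No deviation. ✓
Neither type gains from mimicking the other.

Yes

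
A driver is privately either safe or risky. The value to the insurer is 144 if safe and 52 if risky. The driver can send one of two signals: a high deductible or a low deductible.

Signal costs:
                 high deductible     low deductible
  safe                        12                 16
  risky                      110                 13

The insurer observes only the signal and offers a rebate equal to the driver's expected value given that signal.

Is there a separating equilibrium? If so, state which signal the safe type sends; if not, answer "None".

Try safe → high deductible, risky → low deductible:
  If types separate, high deductible earns payment 144 and low deductible earns 52.
  Safe: high deductible gives 144 − 12 = 132; low deductible gives 52 − 16 = 36. No deviation. ✓
  Risky: low deductible gives 52 − 13 = 39; high deductible gives 144 − 110 = 34. No deviation. ✓
Both hold — the safe type sends high deductible.

high deductible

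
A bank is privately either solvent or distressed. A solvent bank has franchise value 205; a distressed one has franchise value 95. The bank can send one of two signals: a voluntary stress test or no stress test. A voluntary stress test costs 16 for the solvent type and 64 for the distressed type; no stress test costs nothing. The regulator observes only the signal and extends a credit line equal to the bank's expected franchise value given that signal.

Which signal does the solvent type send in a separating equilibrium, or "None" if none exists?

None

Try solvent → stress test, distressed → no stress test:
  Under separation the regulator infers type exactly: stress test → solvent (pays 205), no stress test → distressed (pays 95).
  Solvent: stress test gives 205 − 16 = 189; no stress test gives 95 − 0 = 95. No deviation. ✓
  Distressed: no stress test gives 95 − 0 = 95; stress test gives 205 − 64 = 141. Would deviate. ✗
Try solvent → no stress test, distressed → stress test:
  Under separation the regulator infers type exactly: no stress test → solvent (pays 205), stress test → distressed (pays 95).
  Solvent: no stress test gives 205 − 0 = 205; stress test gives 95 − 16 = 79. No deviation. ✓
  Distressed: stress test gives 95 − 64 = 31; no stress test gives 205 − 0 = 205. Would deviate. ✗
Neither assignment is incentive-compatible.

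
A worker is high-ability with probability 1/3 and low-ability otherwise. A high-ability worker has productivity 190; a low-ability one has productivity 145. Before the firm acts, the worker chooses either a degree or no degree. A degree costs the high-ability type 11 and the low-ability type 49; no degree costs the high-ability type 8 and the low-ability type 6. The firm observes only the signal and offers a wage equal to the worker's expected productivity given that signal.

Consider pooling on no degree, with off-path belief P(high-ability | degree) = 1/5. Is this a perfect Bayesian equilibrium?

At the pooled signal (no degree) the firm holds the prior 1/3 and pays 1/3·190 + 2/3·145 = 160. Off-path (degree) belief 1/5 gives 1/5·190 + 4/5·145 = 154.
High-ability: no degree gives 160 − 8 = 152; degree gives 154 − 11 = 143. Stays. ✓
Low-ability: no degree gives 160 − 6 = 154; degree gives 154 − 49 = 105. Stays. ✓

Yes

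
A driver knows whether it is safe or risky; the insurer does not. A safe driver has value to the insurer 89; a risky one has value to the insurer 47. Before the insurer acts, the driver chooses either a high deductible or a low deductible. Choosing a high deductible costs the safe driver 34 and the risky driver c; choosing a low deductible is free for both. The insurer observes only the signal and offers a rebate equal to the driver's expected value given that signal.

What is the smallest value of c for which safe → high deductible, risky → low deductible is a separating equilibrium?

42

Under separation: high deductible → safe (pays 89); low deductible → risky (pays 47).
Safe: 89 − 34 = 55 ≥ 47 − 0 = 47. Holds regardless of c. ✓
Risky: 47 − 0 ≥ 89 − c, so c ≥ 89 − 47 = 42.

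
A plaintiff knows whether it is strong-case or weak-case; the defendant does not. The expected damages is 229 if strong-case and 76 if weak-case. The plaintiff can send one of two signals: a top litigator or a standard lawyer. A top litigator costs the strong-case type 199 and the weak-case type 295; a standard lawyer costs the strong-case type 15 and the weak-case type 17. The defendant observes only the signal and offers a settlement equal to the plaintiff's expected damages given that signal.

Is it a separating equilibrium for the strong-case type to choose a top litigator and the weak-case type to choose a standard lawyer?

If types separate, top litigator earns payment 229 and standard lawyer earns 76.
Strong-case: top litigator gives 229 − 199 = 30; standard lawyer gives 76 − 15 = 61. Would deviate. ✗
Weak-case: standard lawyer gives 76 − 17 = 59; top litigator gives 229 − 295 = -66. No deviation. ✓

No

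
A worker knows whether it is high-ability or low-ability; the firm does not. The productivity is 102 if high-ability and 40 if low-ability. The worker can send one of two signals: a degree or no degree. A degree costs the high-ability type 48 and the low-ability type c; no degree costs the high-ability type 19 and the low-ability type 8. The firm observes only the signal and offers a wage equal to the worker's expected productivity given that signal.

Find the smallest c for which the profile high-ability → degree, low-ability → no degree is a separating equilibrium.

70

Under separation: degree → high-ability (pays 102); no degree → low-ability (pays 40).
High-ability: 102 − 48 = 54 ≥ 40 − 19 = 21. Holds regardless of c. ✓
Low-ability: 40 − 8 ≥ 102 − c, so c ≥ 102 − 32 = 70.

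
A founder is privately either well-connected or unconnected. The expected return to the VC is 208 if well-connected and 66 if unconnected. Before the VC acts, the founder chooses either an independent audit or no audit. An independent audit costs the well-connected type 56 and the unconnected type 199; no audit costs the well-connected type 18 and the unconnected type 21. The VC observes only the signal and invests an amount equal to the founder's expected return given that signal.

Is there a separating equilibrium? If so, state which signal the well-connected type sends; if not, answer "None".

audit

Try well-connected → audit, unconnected → no audit:
  If types separate, audit earns payment 208 and no audit earns 66.
  Well-connected: audit gives 208 − 56 = 152; no audit gives 66 − 18 = 48. No deviation. ✓
  Unconnected: no audit gives 66 − 21 = 45; audit gives 208 − 199 = 9. No deviation. ✓
Both hold — the well-connected type sends audit.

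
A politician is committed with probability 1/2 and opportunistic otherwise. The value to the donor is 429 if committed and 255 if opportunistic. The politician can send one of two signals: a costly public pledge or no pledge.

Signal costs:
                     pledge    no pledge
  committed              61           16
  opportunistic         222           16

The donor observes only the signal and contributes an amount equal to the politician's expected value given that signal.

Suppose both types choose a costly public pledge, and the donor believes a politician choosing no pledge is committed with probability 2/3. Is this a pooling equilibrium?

No

On the equilibrium path (pledge) the donor holds the prior 1/2 and pays 1/2·429 + 1/2·255 = 342. Off-path (no pledge) belief 2/3 gives 2/3·429 + 1/3·255 = 371.
Committed: pledge gives 342 − 61 = 281; no pledge gives 371 − 16 = 355. Deviates. ✗
Opportunistic: pledge gives 342 − 222 = 120; no pledge gives 371 − 16 = 355. Deviates. ✗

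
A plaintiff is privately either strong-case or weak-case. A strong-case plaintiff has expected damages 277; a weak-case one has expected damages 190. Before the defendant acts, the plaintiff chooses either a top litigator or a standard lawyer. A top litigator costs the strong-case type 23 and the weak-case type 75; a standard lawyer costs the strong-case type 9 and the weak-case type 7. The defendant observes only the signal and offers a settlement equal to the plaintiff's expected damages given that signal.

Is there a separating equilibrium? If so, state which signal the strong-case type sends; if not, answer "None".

None

Try strong-case → top litigator, weak-case → standard lawyer:
  Under separation the defendant infers type exactly: top litigator → strong-case (pays 277), standard lawyer → weak-case (pays 190).
  Strong-case: top litigator gives 277 − 23 = 254; standard lawyer gives 190 − 9 = 181. No deviation. ✓
  Weak-case: standard lawyer gives 190 − 7 = 183; top litigator gives 277 − 75 = 202. Would deviate. ✗
Try strong-case → standard lawyer, weak-case → top litigator:
  Under separation the defendant infers type exactly: standard lawyer → strong-case (pays 277), top litigator → weak-case (pays 190).
  Strong-case: standard lawyer gives 277 − 9 = 268; top litigator gives 190 − 23 = 167. No deviation. ✓
  Weak-case: top litigator gives 190 − 75 = 115; standard lawyer gives 277 − 7 = 270. Would deviate. ✗
Neither assignment is incentive-compatible.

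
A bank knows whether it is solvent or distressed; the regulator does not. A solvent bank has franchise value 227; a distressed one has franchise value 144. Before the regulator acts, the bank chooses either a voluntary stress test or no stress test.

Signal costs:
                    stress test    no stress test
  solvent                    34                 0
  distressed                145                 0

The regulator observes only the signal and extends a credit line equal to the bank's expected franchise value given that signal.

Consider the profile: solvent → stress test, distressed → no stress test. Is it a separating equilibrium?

Under separation the regulator infers type exactly: stress test → solvent (pays 227), no stress test → distressed (pays 144).
Solvent: stress test gives 227 − 34 = 193; no stress test gives 144 − 0 = 144. No deviation. ✓
Distressed: no stress test gives 144 − 0 = 144; stress test gives 227 − 145 = 82. No deviation. ✓
Neither type gains from mimicking the other.

Yes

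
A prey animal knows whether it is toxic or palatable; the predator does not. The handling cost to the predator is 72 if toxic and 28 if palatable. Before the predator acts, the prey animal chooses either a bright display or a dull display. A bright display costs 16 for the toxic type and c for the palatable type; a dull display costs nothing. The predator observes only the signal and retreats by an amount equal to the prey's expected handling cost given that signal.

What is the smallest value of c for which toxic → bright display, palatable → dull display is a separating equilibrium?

Under separation: bright display → toxic (pays 72); dull display → palatable (pays 28).
Toxic: 72 − 16 = 56 ≥ 28 − 0 = 28. Holds regardless of c. ✓
Palatable: 28 − 0 ≥ 72 − c, so c ≥ 72 − 28 = 44.

44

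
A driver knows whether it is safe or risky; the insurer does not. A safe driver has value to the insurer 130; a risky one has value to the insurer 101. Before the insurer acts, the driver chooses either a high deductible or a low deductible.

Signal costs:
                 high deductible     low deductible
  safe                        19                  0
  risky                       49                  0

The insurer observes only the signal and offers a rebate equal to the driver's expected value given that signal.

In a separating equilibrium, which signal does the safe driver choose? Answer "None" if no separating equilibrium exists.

Try safe → high deductible, risky → low deductible:
  If types separate, high deductible earns payment 130 and low deductible earns 101.
  Safe: high deductible gives 130 − 19 = 111; low deductible gives 101 − 0 = 101. No deviation. ✓
  Risky: low deductible gives 101 − 0 = 101; high deductible gives 130 − 49 = 81. No deviation. ✓
Both hold — the safe type sends high deductible.

high deductible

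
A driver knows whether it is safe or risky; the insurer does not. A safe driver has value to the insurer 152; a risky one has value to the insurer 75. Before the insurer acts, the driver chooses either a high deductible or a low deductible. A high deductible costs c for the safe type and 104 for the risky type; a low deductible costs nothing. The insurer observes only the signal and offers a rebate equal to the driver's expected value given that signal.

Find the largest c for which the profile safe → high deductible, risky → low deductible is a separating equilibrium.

77

Under separation: high deductible → safe (pays 152); low deductible → risky (pays 75).
Risky: 75 − 0 = 75 ≥ 152 − 104 = 48. Holds regardless of c. ✓
Safe: 152 − c ≥ 75 − 0, so c ≤ 152 − 75 = 77.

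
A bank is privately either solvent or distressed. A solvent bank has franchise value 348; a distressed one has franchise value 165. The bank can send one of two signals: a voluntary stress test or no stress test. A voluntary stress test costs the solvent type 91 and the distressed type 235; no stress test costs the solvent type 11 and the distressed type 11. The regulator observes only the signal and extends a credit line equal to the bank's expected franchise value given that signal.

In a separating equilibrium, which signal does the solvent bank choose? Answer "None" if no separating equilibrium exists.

stress test

Try solvent → stress test, distressed → no stress test:
  If types separate, stress test earns payment 348 and no stress test earns 165.
  Solvent: stress test gives 348 − 91 = 257; no stress test gives 165 − 11 = 154. No deviation. ✓
  Distressed: no stress test gives 165 − 11 = 154; stress test gives 348 − 235 = 113. No deviation. ✓
Both hold — the solvent type sends stress test.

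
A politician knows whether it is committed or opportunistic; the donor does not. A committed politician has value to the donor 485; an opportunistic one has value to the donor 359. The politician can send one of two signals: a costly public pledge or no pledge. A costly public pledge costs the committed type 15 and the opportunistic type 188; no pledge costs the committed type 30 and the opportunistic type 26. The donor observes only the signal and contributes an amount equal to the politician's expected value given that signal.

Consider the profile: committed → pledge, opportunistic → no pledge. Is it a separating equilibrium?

Under separation the donor infers type exactly: pledge → committed (pays 485), no pledge → opportunistic (pays 359).
Committed: pledge gives 485 − 15 = 470; no pledge gives 359 − 30 = 329. No deviation. ✓
Opportunistic: no pledge gives 359 − 26 = 333; pledge gives 485 − 188 = 297. No deviation. ✓
Neither type gains from mimicking the other.

Yes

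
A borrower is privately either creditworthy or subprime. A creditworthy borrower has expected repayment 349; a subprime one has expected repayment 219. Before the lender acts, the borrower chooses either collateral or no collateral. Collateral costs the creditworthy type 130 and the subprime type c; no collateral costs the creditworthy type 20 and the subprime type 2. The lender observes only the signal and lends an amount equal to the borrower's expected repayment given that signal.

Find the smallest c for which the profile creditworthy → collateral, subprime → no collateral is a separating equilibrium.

132

Under separation: collateral → creditworthy (pays 349); no collateral → subprime (pays 219).
Creditworthy: 349 − 130 = 219 ≥ 219 − 20 = 199. Holds regardless of c. ✓
Subprime: 219 − 2 ≥ 349 − c, so c ≥ 349 − 217 = 132.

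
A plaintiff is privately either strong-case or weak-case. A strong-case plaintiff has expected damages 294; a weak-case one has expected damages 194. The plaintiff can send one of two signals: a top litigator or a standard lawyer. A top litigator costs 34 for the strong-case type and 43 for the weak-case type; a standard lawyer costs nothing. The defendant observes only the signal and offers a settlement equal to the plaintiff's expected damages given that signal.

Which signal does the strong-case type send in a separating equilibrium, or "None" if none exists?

None

Try strong-case → top litigator, weak-case → standard lawyer:
  Under separation the defendant infers type exactly: top litigator → strong-case (pays 294), standard lawyer → weak-case (pays 194).
  Strong-case: top litigator gives 294 − 34 = 260; standard lawyer gives 194 − 0 = 194. No deviation. ✓
  Weak-case: standard lawyer gives 194 − 0 = 194; top litigator gives 294 − 43 = 251. Would deviate. ✗
Try strong-case → standard lawyer, weak-case → top litigator:
  Under separation the defendant infers type exactly: standard lawyer → strong-case (pays 294), top litigator → weak-case (pays 194).
  Strong-case: standard lawyer gives 294 − 0 = 294; top litigator gives 194 − 34 = 160. No deviation. ✓
  Weak-case: top litigator gives 194 − 43 = 151; standard lawyer gives 294 − 0 = 294. Would deviate. ✗
Neither assignment is incentive-compatible.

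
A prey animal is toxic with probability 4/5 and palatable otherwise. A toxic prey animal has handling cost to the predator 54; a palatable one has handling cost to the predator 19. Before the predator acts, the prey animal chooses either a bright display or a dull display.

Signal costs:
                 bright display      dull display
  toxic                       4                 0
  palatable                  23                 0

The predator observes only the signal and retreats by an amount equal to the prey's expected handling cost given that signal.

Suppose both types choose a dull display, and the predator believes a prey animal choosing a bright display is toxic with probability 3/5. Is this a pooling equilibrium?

On the equilibrium path (dull display) the predator holds the prior 4/5 and pays 4/5·54 + 1/5·19 = 47. Off-path (bright display) belief 3/5 gives 3/5·54 + 2/5·19 = 40.
Toxic: dull display gives 47 − 0 = 47; bright display gives 40 − 4 = 36. Stays. ✓
Palatable: dull display gives 47 − 0 = 47; bright display gives 40 − 23 = 17. Stays. ✓
Beliefs are Bayes-consistent on-path and both types best-respond.

Yes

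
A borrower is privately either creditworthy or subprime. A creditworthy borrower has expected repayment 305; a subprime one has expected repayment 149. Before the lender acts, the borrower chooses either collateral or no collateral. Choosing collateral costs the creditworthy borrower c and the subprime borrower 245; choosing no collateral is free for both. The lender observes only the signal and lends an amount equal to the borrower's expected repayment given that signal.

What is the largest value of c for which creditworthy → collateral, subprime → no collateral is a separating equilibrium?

Under separation: collateral → creditworthy (pays 305); no collateral → subprime (pays 149).
Subprime: 149 − 0 = 149 ≥ 305 − 245 = 60. Holds regardless of c. ✓
Creditworthy: 305 − c ≥ 149 − 0, so c ≤ 305 − 149 = 156.

156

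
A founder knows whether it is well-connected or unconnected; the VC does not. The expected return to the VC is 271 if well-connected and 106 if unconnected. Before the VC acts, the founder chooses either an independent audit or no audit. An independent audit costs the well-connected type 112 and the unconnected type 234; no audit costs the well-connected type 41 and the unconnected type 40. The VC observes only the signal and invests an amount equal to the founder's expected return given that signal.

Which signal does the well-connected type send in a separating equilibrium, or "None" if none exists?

Try well-connected → audit, unconnected → no audit:
  If types separate, audit earns payment 271 and no audit earns 106.
  Well-connected: audit gives 271 − 112 = 159; no audit gives 106 − 41 = 65. No deviation. ✓
  Unconnected: no audit gives 106 − 40 = 66; audit gives 271 − 234 = 37. No deviation. ✓
Both hold — the well-connected type sends audit.

audit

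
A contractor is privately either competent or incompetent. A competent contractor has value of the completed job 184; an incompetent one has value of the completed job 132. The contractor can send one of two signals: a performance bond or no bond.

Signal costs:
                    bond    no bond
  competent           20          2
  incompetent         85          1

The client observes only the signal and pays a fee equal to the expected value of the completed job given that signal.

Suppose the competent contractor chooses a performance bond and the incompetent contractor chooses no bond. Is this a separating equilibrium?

Under separation the client infers type exactly: bond → competent (pays 184), no bond → incompetent (pays 132).
Competent: bond gives 184 − 20 = 164; no bond gives 132 − 2 = 130. No deviation. ✓
Incompetent: no bond gives 132 − 1 = 131; bond gives 184 − 85 = 99. No deviation. ✓
Neither type gains from mimicking the other.

Yes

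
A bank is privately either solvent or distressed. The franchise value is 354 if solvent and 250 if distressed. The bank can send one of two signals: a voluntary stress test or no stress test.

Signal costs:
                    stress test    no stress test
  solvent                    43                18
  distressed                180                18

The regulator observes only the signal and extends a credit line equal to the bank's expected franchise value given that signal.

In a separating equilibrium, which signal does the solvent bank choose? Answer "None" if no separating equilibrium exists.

Try solvent → stress test, distressed → no stress test:
  If types separate, stress test earns payment 354 and no stress test earns 250.
  Solvent: stress test gives 354 − 43 = 311; no stress test gives 250 − 18 = 232. No deviation. ✓
  Distressed: no stress test gives 250 − 18 = 232; stress test gives 354 − 180 = 174. No deviation. ✓
Both hold — the solvent type sends stress test.

stress test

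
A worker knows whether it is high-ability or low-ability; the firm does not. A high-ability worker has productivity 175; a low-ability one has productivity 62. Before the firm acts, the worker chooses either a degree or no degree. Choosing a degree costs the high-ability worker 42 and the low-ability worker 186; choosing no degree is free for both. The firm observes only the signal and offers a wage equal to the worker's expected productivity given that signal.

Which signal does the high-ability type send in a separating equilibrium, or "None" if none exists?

degree

Try high-ability → degree, low-ability → no degree:
  Under separation the firm infers type exactly: degree → high-ability (pays 175), no degree → low-ability (pays 62).
  High-ability: degree gives 175 − 42 = 133; no degree gives 62 − 0 = 62. No deviation. ✓
  Low-ability: no degree gives 62 − 0 = 62; degree gives 175 − 186 = -11. No deviation. ✓
Both hold — the high-ability type sends degree.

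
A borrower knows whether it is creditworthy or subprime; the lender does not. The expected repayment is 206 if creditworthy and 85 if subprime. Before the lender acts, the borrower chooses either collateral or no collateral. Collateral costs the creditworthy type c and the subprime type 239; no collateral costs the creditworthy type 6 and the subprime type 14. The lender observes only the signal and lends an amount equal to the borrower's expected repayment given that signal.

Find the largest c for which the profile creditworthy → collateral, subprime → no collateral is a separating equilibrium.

127

Under separation: collateral → creditworthy (pays 206); no collateral → subprime (pays 85).
Subprime: 85 − 14 = 71 ≥ 206 − 239 = -33. Holds regardless of c. ✓
Creditworthy: 206 − c ≥ 85 − 6, so c ≤ 206 − 79 = 127.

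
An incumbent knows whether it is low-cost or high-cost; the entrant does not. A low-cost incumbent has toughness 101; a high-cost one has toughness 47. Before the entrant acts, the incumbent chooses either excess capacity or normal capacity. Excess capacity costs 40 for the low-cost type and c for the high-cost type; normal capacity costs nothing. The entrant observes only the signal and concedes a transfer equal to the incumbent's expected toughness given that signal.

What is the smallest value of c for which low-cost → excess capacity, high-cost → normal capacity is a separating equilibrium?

Under separation: excess capacity → low-cost (pays 101); normal capacity → high-cost (pays 47).
Low-cost: 101 − 40 = 61 ≥ 47 − 0 = 47. Holds regardless of c. ✓
High-cost: 47 − 0 ≥ 101 − c, so c ≥ 101 − 47 = 54.

54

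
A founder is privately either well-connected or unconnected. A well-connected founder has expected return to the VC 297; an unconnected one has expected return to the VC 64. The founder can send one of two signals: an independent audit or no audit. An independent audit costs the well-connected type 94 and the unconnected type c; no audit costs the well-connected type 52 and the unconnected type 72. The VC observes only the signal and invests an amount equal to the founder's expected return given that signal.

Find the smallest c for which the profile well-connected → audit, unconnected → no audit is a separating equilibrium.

Under separation: audit → well-connected (pays 297); no audit → unconnected (pays 64).
Well-connected: 297 − 94 = 203 ≥ 64 − 52 = 12. Holds regardless of c. ✓
Unconnected: 64 − 72 ≥ 297 − c, so c ≥ 297 − -8 = 305.

305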